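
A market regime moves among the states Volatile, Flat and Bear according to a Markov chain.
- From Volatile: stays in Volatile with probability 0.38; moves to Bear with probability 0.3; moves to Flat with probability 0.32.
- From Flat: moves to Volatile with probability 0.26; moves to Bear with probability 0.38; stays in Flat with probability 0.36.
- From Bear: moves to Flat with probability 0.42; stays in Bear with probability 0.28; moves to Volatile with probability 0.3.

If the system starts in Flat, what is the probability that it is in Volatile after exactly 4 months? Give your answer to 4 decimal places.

Propagate the distribution vector 4 months from Flat.
After 0 months: (0.0000, 1.0000, 0.0000)
After 1 month: (0.2600, 0.3600, 0.3800)
After 2 months: (0.3064, 0.3724, 0.3212)
After 3 months: (0.3096, 0.3670, 0.3234)
After 4 months: (0.3101, 0.3670, 0.3229)
P(in Volatile after 4 months) = 0.3101

0.3101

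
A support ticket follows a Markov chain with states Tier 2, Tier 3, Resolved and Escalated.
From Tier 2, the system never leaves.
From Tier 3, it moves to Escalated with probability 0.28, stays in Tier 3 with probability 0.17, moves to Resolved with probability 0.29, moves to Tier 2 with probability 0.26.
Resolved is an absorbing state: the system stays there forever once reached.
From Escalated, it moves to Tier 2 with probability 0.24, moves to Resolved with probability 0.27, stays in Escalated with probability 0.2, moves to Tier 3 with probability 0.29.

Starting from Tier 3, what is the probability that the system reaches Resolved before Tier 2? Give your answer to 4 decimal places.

0.5278

Let h(s) be the probability of absorption at Resolved starting from transient state s. Then h(Resolved) = 1 and h(Tier 2) = 0. By first-step analysis:
h(Tier 3) = 0.26·0 + 0.17·h(Tier 3) + 0.29·1 + 0.28·h(Escalated)
h(Escalated) = 0.24·0 + 0.29·h(Tier 3) + 0.27·1 + 0.2·h(Escalated)
Solving: h(Tier 3) = 0.5278, h(Escalated) = 0.5288.
Starting from Tier 3, the probability is 0.5278.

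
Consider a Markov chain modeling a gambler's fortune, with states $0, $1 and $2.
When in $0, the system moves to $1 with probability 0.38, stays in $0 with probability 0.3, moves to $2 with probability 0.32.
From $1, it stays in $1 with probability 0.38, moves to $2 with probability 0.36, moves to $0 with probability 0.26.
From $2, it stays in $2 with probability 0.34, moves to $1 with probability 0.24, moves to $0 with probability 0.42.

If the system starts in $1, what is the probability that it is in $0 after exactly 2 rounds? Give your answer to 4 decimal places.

0.3280

Sum over the intermediate state after 1 round:
P = P($1→$0)·P($0→$0) + P($1→$1)·P($1→$0) + P($1→$2)·P($2→$0)
  = 0.26×0.3 + 0.38×0.26 + 0.36×0.42
  = 0.0780 + 0.0988 + 0.1512 = 0.3280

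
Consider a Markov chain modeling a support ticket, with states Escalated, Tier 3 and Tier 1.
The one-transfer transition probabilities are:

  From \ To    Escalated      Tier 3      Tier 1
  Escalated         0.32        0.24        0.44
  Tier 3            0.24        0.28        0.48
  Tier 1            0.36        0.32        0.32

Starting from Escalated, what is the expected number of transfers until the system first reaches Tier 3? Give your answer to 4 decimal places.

Let t(s) be the expected number of transfers to first reach Tier 3 from state s, with t(Tier 3) = 0. Conditioning on the first transfer:
t(Escalated) = 1 + 0.32·t(Escalated) + 0.44·t(Tier 1)
t(Tier 1) = 1 + 0.36·t(Escalated) + 0.32·t(Tier 1)
Solving: t(Escalated) = 3.6842, t(Tier 1) = 3.4211.
Expected transfers from Escalated to Tier 3: 3.6842.

3.6842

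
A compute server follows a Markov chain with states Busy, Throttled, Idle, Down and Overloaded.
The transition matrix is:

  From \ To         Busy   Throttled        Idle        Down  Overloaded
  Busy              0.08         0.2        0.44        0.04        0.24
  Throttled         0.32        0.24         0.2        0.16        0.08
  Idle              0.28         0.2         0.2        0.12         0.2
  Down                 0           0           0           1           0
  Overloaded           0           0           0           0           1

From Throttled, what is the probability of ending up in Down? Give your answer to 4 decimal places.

Let h(s) be the probability of absorption at Down starting from transient state s. Then h(Down) = 1 and h(Overloaded) = 0. By first-step analysis:
h(Busy) = 0.08·h(Busy) + 0.2·h(Throttled) + 0.44·h(Idle) + 0.04·1 + 0.24·0
h(Throttled) = 0.32·h(Busy) + 0.24·h(Throttled) + 0.2·h(Idle) + 0.16·1 + 0.08·0
h(Idle) = 0.28·h(Busy) + 0.2·h(Throttled) + 0.2·h(Idle) + 0.12·1 + 0.2·0
Solving: h(Busy) = 0.3172, h(Throttled) = 0.4418, h(Idle) = 0.3715.
Starting from Throttled, the probability is 0.4418.

0.4418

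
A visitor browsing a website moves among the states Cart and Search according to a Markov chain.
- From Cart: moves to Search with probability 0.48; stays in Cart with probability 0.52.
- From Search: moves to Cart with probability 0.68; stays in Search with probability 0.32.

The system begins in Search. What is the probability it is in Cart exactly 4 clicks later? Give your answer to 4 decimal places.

0.5858

Propagate the distribution vector 4 clicks from Search.
After 0 clicks: (0.0000, 1.0000)
After 1 click: (0.6800, 0.3200)
After 2 clicks: (0.5712, 0.4288)
After 3 clicks: (0.5886, 0.4114)
After 4 clicks: (0.5858, 0.4142)
P(in Cart after 4 clicks) = 0.5858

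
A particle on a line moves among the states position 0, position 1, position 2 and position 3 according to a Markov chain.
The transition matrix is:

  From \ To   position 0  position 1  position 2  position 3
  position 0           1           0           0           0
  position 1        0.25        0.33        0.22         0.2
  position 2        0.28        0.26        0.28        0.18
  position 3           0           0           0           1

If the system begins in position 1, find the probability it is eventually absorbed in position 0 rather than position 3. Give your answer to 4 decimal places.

Let h(s) be the probability of absorption at position 0 starting from transient state s. Then h(position 0) = 1 and h(position 3) = 0. By first-step analysis:
h(position 1) = 0.25·1 + 0.33·h(position 1) + 0.22·h(position 2) + 0.2·0
h(position 2) = 0.28·1 + 0.26·h(position 1) + 0.28·h(position 2) + 0.18·0
Solving: h(position 1) = 0.5682, h(position 2) = 0.5941.
Starting from position 1, the probability is 0.5682.

0.5682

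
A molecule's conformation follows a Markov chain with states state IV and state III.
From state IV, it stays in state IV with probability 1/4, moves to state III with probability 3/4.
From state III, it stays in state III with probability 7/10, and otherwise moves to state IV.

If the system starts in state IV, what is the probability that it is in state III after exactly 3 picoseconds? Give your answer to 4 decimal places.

Propagate the distribution vector 3 picoseconds from state IV.
After 0 picoseconds: (1.0000, 0.0000)
After 1 picosecond: (0.2500, 0.7500)
After 2 picoseconds: (0.2875, 0.7125)
After 3 picoseconds: (0.2856, 0.7144)
P(in state III after 3 picoseconds) = 0.7144

0.7144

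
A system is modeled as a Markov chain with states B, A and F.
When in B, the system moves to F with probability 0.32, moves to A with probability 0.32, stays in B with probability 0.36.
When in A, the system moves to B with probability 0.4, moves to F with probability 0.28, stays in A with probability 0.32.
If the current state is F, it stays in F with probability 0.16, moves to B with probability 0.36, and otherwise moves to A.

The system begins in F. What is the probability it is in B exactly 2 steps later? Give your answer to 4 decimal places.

0.3792

Sum over the intermediate state after 1 step:
P = P(F→B)·P(B→B) + P(F→A)·P(A→B) + P(F→F)·P(F→B)
  = 0.36×0.36 + 0.48×0.4 + 0.16×0.36
  = 0.1296 + 0.1920 + 0.0576 = 0.3792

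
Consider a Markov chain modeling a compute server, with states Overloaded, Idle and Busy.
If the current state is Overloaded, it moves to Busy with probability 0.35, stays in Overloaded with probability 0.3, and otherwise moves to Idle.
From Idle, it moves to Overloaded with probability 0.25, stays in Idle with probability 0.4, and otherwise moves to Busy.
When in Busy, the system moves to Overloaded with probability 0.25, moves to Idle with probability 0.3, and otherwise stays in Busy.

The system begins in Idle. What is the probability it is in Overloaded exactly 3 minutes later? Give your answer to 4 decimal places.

0.2631

Propagate the distribution vector 3 minutes from Idle.
After 0 minutes: (0.0000, 1.0000, 0.0000)
After 1 minute: (0.2500, 0.4000, 0.3500)
After 2 minutes: (0.2625, 0.3525, 0.3850)
After 3 minutes: (0.2631, 0.3484, 0.3885)
P(in Overloaded after 3 minutes) = 0.2631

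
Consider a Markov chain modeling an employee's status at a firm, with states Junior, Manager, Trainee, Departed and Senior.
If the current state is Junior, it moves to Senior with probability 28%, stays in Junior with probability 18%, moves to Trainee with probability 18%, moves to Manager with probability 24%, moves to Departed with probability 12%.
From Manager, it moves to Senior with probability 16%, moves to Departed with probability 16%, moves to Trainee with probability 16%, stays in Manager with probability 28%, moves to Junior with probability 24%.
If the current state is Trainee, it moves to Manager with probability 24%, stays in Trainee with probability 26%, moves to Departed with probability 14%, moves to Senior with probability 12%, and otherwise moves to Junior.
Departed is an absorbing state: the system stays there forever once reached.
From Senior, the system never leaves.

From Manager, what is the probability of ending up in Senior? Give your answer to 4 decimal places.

Let h(s) be the probability of absorption at Senior starting from transient state s. Then h(Senior) = 1 and h(Departed) = 0. By first-step analysis:
h(Junior) = 0.18·h(Junior) + 0.24·h(Manager) + 0.18·h(Trainee) + 0.12·0 + 0.28·1
h(Manager) = 0.24·h(Junior) + 0.28·h(Manager) + 0.16·h(Trainee) + 0.16·0 + 0.16·1
h(Trainee) = 0.24·h(Junior) + 0.24·h(Manager) + 0.26·h(Trainee) + 0.14·0 + 0.12·1
Solving: h(Junior) = 0.6213, h(Manager) = 0.5498, h(Trainee) = 0.5420.
Starting from Manager, the probability is 0.5498.

0.5498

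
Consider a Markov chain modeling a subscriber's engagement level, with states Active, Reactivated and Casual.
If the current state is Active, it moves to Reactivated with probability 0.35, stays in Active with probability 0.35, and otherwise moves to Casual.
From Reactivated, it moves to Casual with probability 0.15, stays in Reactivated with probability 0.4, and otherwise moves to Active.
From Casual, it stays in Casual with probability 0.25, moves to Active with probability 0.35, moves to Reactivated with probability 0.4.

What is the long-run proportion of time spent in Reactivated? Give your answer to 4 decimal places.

0.3806

Let the stationary distribution be π with π = πP and π_1 + π_2 + π_3 = 1.
π_1 = 0.35·π_1 + 0.45·π_2 + 0.35·π_3
π_2 = 0.35·π_1 + 0.4·π_2 + 0.4·π_3
Solving with the normalization constraint gives π = (0.3881, 0.3806, 0.2313).
So the stationary probability of Reactivated is 0.3806.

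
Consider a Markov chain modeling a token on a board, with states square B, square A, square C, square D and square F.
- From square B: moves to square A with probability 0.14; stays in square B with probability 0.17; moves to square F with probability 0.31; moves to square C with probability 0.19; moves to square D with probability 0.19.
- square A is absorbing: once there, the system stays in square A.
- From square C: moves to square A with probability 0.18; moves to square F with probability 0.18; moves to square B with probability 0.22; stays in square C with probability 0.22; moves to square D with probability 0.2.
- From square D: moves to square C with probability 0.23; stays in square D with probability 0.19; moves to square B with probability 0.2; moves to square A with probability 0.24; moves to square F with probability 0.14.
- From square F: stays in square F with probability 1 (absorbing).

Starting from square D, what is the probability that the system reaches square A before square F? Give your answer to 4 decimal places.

0.5314

Let h(s) be the probability of absorption at square A starting from transient state s. Then h(square A) = 1 and h(square F) = 0. By first-step analysis:
h(square B) = 0.17·h(square B) + 0.14·1 + 0.19·h(square C) + 0.19·h(square D) + 0.31·0
h(square C) = 0.22·h(square B) + 0.18·1 + 0.22·h(square C) + 0.2·h(square D) + 0.18·0
h(square D) = 0.2·h(square B) + 0.24·1 + 0.23·h(square C) + 0.19·h(square D) + 0.14·0
Solving: h(square B) = 0.4002, h(square C) = 0.4799, h(square D) = 0.5314.
Starting from square D, the probability is 0.5314.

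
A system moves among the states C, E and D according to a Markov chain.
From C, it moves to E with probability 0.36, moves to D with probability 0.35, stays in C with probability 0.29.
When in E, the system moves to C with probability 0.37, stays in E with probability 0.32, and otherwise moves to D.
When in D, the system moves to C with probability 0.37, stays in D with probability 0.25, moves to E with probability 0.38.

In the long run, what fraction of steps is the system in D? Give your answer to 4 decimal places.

Let the stationary distribution be π with π = πP and π_1 + π_2 + π_3 = 1.
π_1 = 0.29·π_1 + 0.37·π_2 + 0.37·π_3
π_2 = 0.36·π_1 + 0.32·π_2 + 0.38·π_3
Solving with the normalization constraint gives π = (0.3426, 0.3520, 0.3054).
So the stationary probability of D is 0.3054.

0.3054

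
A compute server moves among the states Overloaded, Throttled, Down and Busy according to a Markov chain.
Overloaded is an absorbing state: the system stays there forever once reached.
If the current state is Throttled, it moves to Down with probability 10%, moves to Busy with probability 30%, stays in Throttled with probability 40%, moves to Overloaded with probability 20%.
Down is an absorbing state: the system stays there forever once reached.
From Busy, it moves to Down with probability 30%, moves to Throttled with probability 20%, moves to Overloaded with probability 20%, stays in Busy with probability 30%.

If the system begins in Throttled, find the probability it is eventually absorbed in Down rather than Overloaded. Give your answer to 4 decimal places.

Let h(s) be the probability of absorption at Down starting from transient state s. Then h(Down) = 1 and h(Overloaded) = 0. By first-step analysis:
h(Throttled) = 0.2·0 + 0.4·h(Throttled) + 0.1·1 + 0.3·h(Busy)
h(Busy) = 0.2·0 + 0.2·h(Throttled) + 0.3·1 + 0.3·h(Busy)
Solving: h(Throttled) = 0.4444, h(Busy) = 0.5556.
Starting from Throttled, the probability is 0.4444.

0.4444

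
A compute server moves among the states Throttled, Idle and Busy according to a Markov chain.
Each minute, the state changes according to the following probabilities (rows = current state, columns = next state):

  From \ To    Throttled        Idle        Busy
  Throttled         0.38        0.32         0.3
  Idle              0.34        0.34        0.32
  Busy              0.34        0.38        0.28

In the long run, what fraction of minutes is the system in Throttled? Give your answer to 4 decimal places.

Let the stationary distribution be π with π = πP and π_1 + π_2 + π_3 = 1.
π_1 = 0.38·π_1 + 0.34·π_2 + 0.34·π_3
π_2 = 0.32·π_1 + 0.34·π_2 + 0.38·π_3
Solving with the normalization constraint gives π = (0.3542, 0.3450, 0.3009).
So the stationary probability of Throttled is 0.3542.

0.3542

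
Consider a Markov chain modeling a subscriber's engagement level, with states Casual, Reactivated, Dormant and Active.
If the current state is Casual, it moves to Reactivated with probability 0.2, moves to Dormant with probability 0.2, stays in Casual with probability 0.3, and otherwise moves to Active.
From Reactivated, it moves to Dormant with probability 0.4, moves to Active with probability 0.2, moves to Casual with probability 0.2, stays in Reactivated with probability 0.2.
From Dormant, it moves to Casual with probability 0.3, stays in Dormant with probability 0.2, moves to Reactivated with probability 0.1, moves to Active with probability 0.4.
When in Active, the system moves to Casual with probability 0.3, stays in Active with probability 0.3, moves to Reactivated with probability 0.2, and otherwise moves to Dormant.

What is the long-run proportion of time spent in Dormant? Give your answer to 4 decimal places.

0.2353

Let the stationary distribution be π with π = πP and π_1 + π_2 + π_3 + π_4 = 1.
π_1 = 0.3·π_1 + 0.2·π_2 + 0.3·π_3 + 0.3·π_4
π_2 = 0.2·π_1 + 0.2·π_2 + 0.1·π_3 + 0.2·π_4
π_3 = 0.2·π_1 + 0.4·π_2 + 0.2·π_3 + 0.2·π_4
Solving with the normalization constraint gives π = (0.2824, 0.1765, 0.2353, 0.3059).
So the stationary probability of Dormant is 0.2353.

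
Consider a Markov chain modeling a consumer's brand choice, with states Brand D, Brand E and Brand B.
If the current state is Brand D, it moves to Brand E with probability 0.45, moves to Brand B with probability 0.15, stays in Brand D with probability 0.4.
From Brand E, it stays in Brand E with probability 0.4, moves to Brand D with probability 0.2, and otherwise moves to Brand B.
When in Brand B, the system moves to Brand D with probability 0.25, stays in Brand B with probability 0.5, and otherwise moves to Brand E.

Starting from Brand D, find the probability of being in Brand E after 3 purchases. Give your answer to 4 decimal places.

Propagate the distribution vector 3 purchases from Brand D.
After 0 purchases: (1.0000, 0.0000, 0.0000)
After 1 purchase: (0.4000, 0.4500, 0.1500)
After 2 purchases: (0.2875, 0.3975, 0.3150)
After 3 purchases: (0.2733, 0.3671, 0.3596)
P(in Brand E after 3 purchases) = 0.3671

0.3671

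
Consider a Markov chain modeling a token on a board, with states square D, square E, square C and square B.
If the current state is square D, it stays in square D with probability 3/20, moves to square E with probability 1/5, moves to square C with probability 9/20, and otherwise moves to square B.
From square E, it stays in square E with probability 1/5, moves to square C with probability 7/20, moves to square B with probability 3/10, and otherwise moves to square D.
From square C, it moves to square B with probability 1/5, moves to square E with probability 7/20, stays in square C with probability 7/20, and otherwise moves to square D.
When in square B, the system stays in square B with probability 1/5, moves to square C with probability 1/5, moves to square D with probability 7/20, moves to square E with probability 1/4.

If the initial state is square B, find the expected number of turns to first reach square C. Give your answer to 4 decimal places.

3.3625

Let t(s) be the expected number of turns to first reach square C from state s, with t(square C) = 0. Conditioning on the first turn:
t(square D) = 1 + 0.15·t(square D) + 0.2·t(square E) + 0.2·t(square B)
t(square E) = 1 + 0.15·t(square D) + 0.2·t(square E) + 0.3·t(square B)
t(square B) = 1 + 0.35·t(square D) + 0.25·t(square E) + 0.2·t(square B)
Solving: t(square D) = 2.6765, t(square E) = 3.0128, t(square B) = 3.3625.
Expected turns from square B to square C: 3.3625.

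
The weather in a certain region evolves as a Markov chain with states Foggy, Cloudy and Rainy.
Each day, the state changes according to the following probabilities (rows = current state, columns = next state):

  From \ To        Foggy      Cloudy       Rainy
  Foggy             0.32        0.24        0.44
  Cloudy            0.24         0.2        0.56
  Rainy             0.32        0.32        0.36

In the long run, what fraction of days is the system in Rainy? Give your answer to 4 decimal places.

Let the stationary distribution be π with π = πP and π_1 + π_2 + π_3 = 1.
π_1 = 0.32·π_1 + 0.24·π_2 + 0.32·π_3
π_2 = 0.24·π_1 + 0.2·π_2 + 0.32·π_3
Solving with the normalization constraint gives π = (0.2989, 0.2644, 0.4368).
So the stationary probability of Rainy is 0.4368.

0.4368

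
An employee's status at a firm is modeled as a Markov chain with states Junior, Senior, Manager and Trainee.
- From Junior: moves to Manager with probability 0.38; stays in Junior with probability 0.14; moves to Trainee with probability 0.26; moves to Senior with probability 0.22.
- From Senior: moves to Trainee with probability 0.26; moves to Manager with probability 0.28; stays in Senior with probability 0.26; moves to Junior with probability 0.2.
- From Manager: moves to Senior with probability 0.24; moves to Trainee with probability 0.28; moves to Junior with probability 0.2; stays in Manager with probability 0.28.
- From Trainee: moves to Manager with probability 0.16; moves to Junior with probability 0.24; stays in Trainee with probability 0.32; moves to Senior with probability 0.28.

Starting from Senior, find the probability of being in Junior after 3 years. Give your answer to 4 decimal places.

Propagate the distribution vector 3 years from Senior.
After 0 years: (0.0000, 1.0000, 0.0000, 0.0000)
After 1 year: (0.2000, 0.2600, 0.2800, 0.2600)
After 2 years: (0.1984, 0.2516, 0.2688, 0.2812)
After 3 years: (0.1993, 0.2523, 0.2661, 0.2822)
P(in Junior after 3 years) = 0.1993

0.1993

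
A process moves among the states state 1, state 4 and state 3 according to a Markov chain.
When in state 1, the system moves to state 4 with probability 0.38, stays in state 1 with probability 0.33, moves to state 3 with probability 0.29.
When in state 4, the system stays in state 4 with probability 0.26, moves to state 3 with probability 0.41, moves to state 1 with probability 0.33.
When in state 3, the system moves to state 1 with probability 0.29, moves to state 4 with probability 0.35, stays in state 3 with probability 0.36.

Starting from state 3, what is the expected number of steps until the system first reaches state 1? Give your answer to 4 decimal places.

3.3020

Let t(s) be the expected number of steps to first reach state 1 from state s, with t(state 1) = 0. Conditioning on the first step:
t(state 4) = 1 + 0.26·t(state 4) + 0.41·t(state 3)
t(state 3) = 1 + 0.35·t(state 4) + 0.36·t(state 3)
Solving: t(state 4) = 3.1809, t(state 3) = 3.3020.
Expected steps from state 3 to state 1: 3.3020.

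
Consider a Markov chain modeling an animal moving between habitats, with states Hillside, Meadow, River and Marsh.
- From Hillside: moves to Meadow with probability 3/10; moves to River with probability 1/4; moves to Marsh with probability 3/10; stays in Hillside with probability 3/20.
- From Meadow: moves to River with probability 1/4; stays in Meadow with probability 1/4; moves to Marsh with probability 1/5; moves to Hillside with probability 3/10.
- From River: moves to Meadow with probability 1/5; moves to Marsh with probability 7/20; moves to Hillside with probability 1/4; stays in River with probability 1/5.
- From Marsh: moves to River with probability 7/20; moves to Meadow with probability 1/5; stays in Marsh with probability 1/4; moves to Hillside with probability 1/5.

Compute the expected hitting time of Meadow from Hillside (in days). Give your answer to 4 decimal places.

4.1066

Let t(s) be the expected number of days to first reach Meadow from state s, with t(Meadow) = 0. Conditioning on the first day:
t(Hillside) = 1 + 0.15·t(Hillside) + 0.25·t(River) + 0.3·t(Marsh)
t(River) = 1 + 0.25·t(Hillside) + 0.2·t(River) + 0.35·t(Marsh)
t(Marsh) = 1 + 0.2·t(Hillside) + 0.35·t(River) + 0.25·t(Marsh)
Solving: t(Hillside) = 4.1066, t(River) = 4.5182, t(Marsh) = 4.5370.
Expected days from Hillside to Meadow: 4.1066.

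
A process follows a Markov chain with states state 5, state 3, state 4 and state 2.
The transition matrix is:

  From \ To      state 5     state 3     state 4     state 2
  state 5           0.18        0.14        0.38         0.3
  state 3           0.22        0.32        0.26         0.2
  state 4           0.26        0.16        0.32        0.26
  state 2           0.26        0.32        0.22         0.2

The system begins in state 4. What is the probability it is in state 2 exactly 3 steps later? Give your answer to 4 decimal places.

0.2413

Propagate the distribution vector 3 steps from state 4.
After 0 steps: (0.0000, 0.0000, 1.0000, 0.0000)
After 1 step: (0.2600, 0.1600, 0.3200, 0.2600)
After 2 steps: (0.2328, 0.2220, 0.3000, 0.2452)
After 3 steps: (0.2325, 0.2301, 0.2961, 0.2413)
P(in state 2 after 3 steps) = 0.2413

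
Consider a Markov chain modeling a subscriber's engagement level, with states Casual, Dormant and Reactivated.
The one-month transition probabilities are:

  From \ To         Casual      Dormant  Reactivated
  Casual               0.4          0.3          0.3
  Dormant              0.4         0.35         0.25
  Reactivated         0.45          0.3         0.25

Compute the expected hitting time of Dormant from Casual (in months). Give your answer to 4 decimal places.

3.3333

Let t(s) be the expected number of months to first reach Dormant from state s, with t(Dormant) = 0. Conditioning on the first month:
t(Casual) = 1 + 0.4·t(Casual) + 0.3·t(Reactivated)
t(Reactivated) = 1 + 0.45·t(Casual) + 0.25·t(Reactivated)
Solving: t(Casual) = 3.3333, t(Reactivated) = 3.3333.
Expected months from Casual to Dormant: 3.3333.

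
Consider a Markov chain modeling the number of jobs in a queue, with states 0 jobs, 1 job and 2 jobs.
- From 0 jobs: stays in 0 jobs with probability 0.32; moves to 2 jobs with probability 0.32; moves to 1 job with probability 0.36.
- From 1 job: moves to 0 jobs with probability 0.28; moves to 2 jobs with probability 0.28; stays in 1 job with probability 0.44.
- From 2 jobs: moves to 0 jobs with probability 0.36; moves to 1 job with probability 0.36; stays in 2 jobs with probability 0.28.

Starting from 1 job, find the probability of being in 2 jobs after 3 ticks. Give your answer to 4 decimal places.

0.2925

Propagate the distribution vector 3 ticks from 1 job.
After 0 ticks: (0.0000, 1.0000, 0.0000)
After 1 tick: (0.2800, 0.4400, 0.2800)
After 2 ticks: (0.3136, 0.3952, 0.2912)
After 3 ticks: (0.3158, 0.3916, 0.2925)
P(in 2 jobs after 3 ticks) = 0.2925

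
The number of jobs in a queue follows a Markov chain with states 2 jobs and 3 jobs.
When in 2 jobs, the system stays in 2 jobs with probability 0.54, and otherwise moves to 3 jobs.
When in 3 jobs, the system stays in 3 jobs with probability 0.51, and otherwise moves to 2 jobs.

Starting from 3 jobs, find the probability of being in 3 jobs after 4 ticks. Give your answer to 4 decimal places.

Propagate the distribution vector 4 ticks from 3 jobs.
After 0 ticks: (0.0000, 1.0000)
After 1 tick: (0.4900, 0.5100)
After 2 ticks: (0.5145, 0.4855)
After 3 ticks: (0.5157, 0.4843)
After 4 ticks: (0.5158, 0.4842)
P(in 3 jobs after 4 ticks) = 0.4842

0.4842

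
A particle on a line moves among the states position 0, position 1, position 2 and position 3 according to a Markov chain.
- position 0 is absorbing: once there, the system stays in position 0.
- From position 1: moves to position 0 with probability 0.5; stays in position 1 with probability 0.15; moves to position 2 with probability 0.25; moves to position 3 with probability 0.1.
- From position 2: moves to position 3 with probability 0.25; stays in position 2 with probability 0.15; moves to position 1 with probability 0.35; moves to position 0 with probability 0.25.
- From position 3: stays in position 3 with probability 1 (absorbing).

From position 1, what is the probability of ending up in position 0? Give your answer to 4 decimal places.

Let h(s) be the probability of absorption at position 0 starting from transient state s. Then h(position 0) = 1 and h(position 3) = 0. By first-step analysis:
h(position 1) = 0.5·1 + 0.15·h(position 1) + 0.25·h(position 2) + 0.1·0
h(position 2) = 0.25·1 + 0.35·h(position 1) + 0.15·h(position 2) + 0.25·0
Solving: h(position 1) = 0.7677, h(position 2) = 0.6102.
Starting from position 1, the probability is 0.7677.

0.7677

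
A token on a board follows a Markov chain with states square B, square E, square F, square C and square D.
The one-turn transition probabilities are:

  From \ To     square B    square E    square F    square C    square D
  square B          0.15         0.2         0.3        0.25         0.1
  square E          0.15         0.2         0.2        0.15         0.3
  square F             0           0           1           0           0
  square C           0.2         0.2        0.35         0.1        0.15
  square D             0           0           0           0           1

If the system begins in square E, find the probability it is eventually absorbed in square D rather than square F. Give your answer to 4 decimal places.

Let h(s) be the probability of absorption at square D starting from transient state s. Then h(square D) = 1 and h(square F) = 0. By first-step analysis:
h(square B) = 0.15·h(square B) + 0.2·h(square E) + 0.3·0 + 0.25·h(square C) + 0.1·1
h(square E) = 0.15·h(square B) + 0.2·h(square E) + 0.2·0 + 0.15·h(square C) + 0.3·1
h(square C) = 0.2·h(square B) + 0.2·h(square E) + 0.35·0 + 0.1·h(square C) + 0.15·1
Solving: h(square B) = 0.3409, h(square E) = 0.5054, h(square C) = 0.3547.
Starting from square E, the probability is 0.5054.

0.5054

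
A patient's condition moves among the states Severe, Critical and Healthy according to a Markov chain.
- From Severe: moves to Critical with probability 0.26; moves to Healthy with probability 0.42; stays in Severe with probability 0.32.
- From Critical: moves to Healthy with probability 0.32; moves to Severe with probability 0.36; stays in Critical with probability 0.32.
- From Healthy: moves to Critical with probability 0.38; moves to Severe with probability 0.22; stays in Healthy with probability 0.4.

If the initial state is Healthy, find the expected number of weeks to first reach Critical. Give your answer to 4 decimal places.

Let t(s) be the expected number of weeks to first reach Critical from state s, with t(Critical) = 0. Conditioning on the first week:
t(Severe) = 1 + 0.32·t(Severe) + 0.42·t(Healthy)
t(Healthy) = 1 + 0.22·t(Severe) + 0.4·t(Healthy)
Solving: t(Severe) = 3.2319, t(Healthy) = 2.8517.
Expected weeks from Healthy to Critical: 2.8517.

2.8517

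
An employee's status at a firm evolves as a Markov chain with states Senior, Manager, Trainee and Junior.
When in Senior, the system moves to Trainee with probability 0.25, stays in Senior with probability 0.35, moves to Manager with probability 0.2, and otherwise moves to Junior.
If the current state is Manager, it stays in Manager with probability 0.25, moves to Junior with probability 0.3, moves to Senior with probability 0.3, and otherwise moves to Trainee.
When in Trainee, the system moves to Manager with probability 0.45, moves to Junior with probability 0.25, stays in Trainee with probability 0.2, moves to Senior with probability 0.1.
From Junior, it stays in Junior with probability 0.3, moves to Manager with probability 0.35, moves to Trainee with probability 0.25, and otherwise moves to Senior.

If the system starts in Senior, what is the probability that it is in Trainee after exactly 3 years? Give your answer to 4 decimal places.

Propagate the distribution vector 3 years from Senior.
After 0 years: (1.0000, 0.0000, 0.0000, 0.0000)
After 1 year: (0.3500, 0.2000, 0.2500, 0.2000)
After 2 years: (0.2275, 0.3025, 0.2175, 0.2525)
After 3 years: (0.2174, 0.3074, 0.2089, 0.2664)
P(in Trainee after 3 years) = 0.2089

0.2089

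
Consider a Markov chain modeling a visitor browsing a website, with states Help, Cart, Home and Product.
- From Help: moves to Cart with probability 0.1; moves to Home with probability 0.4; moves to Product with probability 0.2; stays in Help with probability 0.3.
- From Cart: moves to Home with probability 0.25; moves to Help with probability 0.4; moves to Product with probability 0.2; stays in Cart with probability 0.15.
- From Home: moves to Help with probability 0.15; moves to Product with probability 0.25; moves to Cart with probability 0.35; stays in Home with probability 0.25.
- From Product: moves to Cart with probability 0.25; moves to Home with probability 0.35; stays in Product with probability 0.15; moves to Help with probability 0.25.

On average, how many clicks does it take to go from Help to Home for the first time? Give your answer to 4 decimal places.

2.7014

Let t(s) be the expected number of clicks to first reach Home from state s, with t(Home) = 0. Conditioning on the first click:
t(Help) = 1 + 0.3·t(Help) + 0.1·t(Cart) + 0.2·t(Product)
t(Cart) = 1 + 0.4·t(Help) + 0.15·t(Cart) + 0.2·t(Product)
t(Product) = 1 + 0.25·t(Help) + 0.25·t(Cart) + 0.15·t(Product)
Solving: t(Help) = 2.7014, t(Cart) = 3.1280, t(Product) = 2.8910.
Expected clicks from Help to Home: 2.7014.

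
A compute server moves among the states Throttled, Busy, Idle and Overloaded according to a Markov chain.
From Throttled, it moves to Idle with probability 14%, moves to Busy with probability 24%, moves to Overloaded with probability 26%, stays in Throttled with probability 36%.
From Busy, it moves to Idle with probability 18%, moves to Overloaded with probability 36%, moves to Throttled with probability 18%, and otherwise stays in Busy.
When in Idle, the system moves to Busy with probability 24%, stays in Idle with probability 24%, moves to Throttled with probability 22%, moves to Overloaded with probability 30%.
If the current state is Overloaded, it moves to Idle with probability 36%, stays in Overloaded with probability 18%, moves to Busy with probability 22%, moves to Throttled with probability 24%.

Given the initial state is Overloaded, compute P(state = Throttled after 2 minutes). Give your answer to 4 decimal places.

0.2484

Propagate the distribution vector 2 minutes from Overloaded.
After 0 minutes: (0.0000, 0.0000, 0.0000, 1.0000)
After 1 minute: (0.2400, 0.2200, 0.3600, 0.1800)
After 2 minutes: (0.2484, 0.2452, 0.2244, 0.2820)
P(in Throttled after 2 minutes) = 0.2484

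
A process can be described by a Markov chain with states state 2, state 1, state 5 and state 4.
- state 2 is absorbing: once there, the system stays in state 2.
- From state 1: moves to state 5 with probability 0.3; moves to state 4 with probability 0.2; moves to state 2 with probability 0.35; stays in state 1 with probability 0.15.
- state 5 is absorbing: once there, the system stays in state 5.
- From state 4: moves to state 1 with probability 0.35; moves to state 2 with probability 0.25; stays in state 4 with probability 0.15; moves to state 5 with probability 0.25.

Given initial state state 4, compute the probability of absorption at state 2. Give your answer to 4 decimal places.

Let h(s) be the probability of absorption at state 2 starting from transient state s. Then h(state 2) = 1 and h(state 5) = 0. By first-step analysis:
h(state 1) = 0.35·1 + 0.15·h(state 1) + 0.3·0 + 0.2·h(state 4)
h(state 4) = 0.25·1 + 0.35·h(state 1) + 0.25·0 + 0.15·h(state 4)
Solving: h(state 1) = 0.5326, h(state 4) = 0.5134.
Starting from state 4, the probability is 0.5134.

0.5134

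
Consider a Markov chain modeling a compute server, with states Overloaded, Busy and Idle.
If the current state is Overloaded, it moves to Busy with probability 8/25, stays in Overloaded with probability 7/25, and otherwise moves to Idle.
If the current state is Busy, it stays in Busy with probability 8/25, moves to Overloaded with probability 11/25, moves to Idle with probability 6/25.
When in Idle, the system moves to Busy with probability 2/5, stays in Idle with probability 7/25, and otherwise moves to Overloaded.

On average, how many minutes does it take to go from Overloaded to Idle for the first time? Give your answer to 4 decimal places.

Let t(s) be the expected number of minutes to first reach Idle from state s, with t(Idle) = 0. Conditioning on the first minute:
t(Overloaded) = 1 + 0.28·t(Overloaded) + 0.32·t(Busy)
t(Busy) = 1 + 0.44·t(Overloaded) + 0.32·t(Busy)
Solving: t(Overloaded) = 2.8670, t(Busy) = 3.3257.
Expected minutes from Overloaded to Idle: 2.8670.

2.8670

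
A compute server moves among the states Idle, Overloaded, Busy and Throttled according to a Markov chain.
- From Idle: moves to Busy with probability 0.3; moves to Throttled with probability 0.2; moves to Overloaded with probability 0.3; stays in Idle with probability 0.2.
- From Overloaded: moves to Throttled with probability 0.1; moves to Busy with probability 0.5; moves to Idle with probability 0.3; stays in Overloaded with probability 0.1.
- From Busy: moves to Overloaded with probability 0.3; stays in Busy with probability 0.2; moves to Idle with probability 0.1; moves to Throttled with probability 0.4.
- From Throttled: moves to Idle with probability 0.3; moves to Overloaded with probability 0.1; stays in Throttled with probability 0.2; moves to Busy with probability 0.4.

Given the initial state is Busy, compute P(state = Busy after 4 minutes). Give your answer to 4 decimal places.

0.3397

Propagate the distribution vector 4 minutes from Busy.
After 0 minutes: (0.0000, 0.0000, 1.0000, 0.0000)
After 1 minute: (0.1000, 0.3000, 0.2000, 0.4000)
After 2 minutes: (0.2500, 0.1600, 0.3800, 0.2100)
After 3 minutes: (0.1990, 0.2260, 0.3150, 0.2600)
After 4 minutes: (0.2171, 0.2028, 0.3397, 0.2404)
P(in Busy after 4 minutes) = 0.3397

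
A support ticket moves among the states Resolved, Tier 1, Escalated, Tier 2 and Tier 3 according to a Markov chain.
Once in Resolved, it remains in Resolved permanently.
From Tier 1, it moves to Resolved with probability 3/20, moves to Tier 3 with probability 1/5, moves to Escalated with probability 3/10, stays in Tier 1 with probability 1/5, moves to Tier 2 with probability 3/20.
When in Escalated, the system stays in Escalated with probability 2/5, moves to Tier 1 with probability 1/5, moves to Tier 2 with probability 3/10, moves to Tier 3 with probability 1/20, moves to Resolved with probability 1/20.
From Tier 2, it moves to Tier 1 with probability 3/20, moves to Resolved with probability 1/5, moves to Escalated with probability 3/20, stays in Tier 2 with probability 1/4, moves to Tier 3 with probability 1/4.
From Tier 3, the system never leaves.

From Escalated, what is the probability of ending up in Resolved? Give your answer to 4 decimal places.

Let h(s) be the probability of absorption at Resolved starting from transient state s. Then h(Resolved) = 1 and h(Tier 3) = 0. By first-step analysis:
h(Tier 1) = 0.15·1 + 0.2·h(Tier 1) + 0.3·h(Escalated) + 0.15·h(Tier 2) + 0.2·0
h(Escalated) = 0.05·1 + 0.2·h(Tier 1) + 0.4·h(Escalated) + 0.3·h(Tier 2) + 0.05·0
h(Tier 2) = 0.2·1 + 0.15·h(Tier 1) + 0.15·h(Escalated) + 0.25·h(Tier 2) + 0.25·0
Solving: h(Tier 1) = 0.4409, h(Escalated) = 0.4530, h(Tier 2) = 0.4455.
Starting from Escalated, the probability is 0.4530.

0.4530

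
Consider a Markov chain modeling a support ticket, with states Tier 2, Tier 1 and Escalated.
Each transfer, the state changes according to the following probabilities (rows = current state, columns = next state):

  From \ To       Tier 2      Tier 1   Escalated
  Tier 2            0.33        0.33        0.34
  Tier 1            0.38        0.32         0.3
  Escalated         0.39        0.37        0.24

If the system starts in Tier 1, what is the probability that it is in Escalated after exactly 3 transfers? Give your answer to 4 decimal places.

0.2967

Propagate the distribution vector 3 transfers from Tier 1.
After 0 transfers: (0.0000, 1.0000, 0.0000)
After 1 transfer: (0.3800, 0.3200, 0.3000)
After 2 transfers: (0.3640, 0.3388, 0.2972)
After 3 transfers: (0.3648, 0.3385, 0.2967)
P(in Escalated after 3 transfers) = 0.2967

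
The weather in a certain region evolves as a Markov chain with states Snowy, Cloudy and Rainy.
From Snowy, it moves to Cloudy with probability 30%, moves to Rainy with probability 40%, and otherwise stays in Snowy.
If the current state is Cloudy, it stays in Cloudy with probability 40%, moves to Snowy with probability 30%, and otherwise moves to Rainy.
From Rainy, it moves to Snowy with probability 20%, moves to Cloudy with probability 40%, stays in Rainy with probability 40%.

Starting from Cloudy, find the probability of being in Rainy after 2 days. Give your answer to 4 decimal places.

0.3600

Sum over the intermediate state after 1 day:
P = P(Cloudy→Snowy)·P(Snowy→Rainy) + P(Cloudy→Cloudy)·P(Cloudy→Rainy) + P(Cloudy→Rainy)·P(Rainy→Rainy)
  = 0.3×0.4 + 0.4×0.3 + 0.3×0.4
  = 0.1200 + 0.1200 + 0.1200 = 0.3600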